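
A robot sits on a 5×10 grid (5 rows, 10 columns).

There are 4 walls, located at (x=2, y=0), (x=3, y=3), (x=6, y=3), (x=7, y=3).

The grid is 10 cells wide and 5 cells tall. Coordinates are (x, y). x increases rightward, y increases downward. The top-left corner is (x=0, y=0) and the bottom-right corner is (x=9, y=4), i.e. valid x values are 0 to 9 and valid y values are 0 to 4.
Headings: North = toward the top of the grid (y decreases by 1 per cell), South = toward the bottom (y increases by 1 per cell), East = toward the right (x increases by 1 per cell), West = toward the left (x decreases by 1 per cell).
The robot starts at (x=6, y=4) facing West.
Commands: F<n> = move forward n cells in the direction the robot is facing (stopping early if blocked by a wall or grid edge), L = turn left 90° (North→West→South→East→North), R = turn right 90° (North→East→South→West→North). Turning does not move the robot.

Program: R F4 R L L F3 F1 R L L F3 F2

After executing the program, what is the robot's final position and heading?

Answer: Final position: (x=2, y=4), facing South

Derivation:
Start: (x=6, y=4), facing West
  R: turn right, now facing North
  F4: move forward 0/4 (blocked), now at (x=6, y=4)
  R: turn right, now facing East
  L: turn left, now facing North
  L: turn left, now facing West
  F3: move forward 3, now at (x=3, y=4)
  F1: move forward 1, now at (x=2, y=4)
  R: turn right, now facing North
  L: turn left, now facing West
  L: turn left, now facing South
  F3: move forward 0/3 (blocked), now at (x=2, y=4)
  F2: move forward 0/2 (blocked), now at (x=2, y=4)
Final: (x=2, y=4), facing South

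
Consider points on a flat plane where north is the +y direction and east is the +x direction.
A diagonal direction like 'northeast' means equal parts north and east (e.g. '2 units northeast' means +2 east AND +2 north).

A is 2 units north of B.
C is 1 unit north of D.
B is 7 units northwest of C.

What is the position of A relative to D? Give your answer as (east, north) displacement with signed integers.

Place D at the origin (east=0, north=0).
  C is 1 unit north of D: delta (east=+0, north=+1); C at (east=0, north=1).
  B is 7 units northwest of C: delta (east=-7, north=+7); B at (east=-7, north=8).
  A is 2 units north of B: delta (east=+0, north=+2); A at (east=-7, north=10).
Therefore A relative to D: (east=-7, north=10).

Answer: A is at (east=-7, north=10) relative to D.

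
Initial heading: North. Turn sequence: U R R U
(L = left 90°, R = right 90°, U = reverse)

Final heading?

Answer: Final heading: South

Derivation:
Start: North
  U (U-turn (180°)) -> South
  R (right (90° clockwise)) -> West
  R (right (90° clockwise)) -> North
  U (U-turn (180°)) -> South
Final: South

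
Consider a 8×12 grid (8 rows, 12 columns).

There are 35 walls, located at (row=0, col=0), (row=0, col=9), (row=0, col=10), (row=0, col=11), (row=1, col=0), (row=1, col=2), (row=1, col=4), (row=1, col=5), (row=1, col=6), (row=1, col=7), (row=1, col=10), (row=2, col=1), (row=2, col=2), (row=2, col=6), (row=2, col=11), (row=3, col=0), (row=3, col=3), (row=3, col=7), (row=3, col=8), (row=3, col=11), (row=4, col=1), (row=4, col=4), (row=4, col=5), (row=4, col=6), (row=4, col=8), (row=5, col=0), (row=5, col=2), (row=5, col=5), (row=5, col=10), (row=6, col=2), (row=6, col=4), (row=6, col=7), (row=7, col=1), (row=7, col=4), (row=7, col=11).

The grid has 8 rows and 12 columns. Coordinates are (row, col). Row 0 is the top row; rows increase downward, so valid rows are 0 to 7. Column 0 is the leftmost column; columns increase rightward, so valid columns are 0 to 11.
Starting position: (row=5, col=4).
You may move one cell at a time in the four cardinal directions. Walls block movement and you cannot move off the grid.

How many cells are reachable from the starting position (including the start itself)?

Answer: Reachable cells: 9

Derivation:
BFS flood-fill from (row=5, col=4):
  Distance 0: (row=5, col=4)
  Distance 1: (row=5, col=3)
  Distance 2: (row=4, col=3), (row=6, col=3)
  Distance 3: (row=4, col=2), (row=7, col=3)
  Distance 4: (row=3, col=2), (row=7, col=2)
  Distance 5: (row=3, col=1)
Total reachable: 9 (grid has 61 open cells total)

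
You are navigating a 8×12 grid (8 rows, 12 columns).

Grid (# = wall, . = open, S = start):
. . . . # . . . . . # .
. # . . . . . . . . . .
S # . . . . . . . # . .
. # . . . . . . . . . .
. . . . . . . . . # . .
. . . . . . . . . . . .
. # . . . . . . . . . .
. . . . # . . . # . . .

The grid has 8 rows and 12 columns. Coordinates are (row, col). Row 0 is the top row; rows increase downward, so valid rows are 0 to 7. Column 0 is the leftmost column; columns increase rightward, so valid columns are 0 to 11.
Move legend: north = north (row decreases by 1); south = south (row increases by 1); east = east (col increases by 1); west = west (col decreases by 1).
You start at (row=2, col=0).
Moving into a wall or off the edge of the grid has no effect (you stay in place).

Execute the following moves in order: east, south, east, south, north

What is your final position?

Start: (row=2, col=0)
  east (east): blocked, stay at (row=2, col=0)
  south (south): (row=2, col=0) -> (row=3, col=0)
  east (east): blocked, stay at (row=3, col=0)
  south (south): (row=3, col=0) -> (row=4, col=0)
  north (north): (row=4, col=0) -> (row=3, col=0)
Final: (row=3, col=0)

Answer: Final position: (row=3, col=0)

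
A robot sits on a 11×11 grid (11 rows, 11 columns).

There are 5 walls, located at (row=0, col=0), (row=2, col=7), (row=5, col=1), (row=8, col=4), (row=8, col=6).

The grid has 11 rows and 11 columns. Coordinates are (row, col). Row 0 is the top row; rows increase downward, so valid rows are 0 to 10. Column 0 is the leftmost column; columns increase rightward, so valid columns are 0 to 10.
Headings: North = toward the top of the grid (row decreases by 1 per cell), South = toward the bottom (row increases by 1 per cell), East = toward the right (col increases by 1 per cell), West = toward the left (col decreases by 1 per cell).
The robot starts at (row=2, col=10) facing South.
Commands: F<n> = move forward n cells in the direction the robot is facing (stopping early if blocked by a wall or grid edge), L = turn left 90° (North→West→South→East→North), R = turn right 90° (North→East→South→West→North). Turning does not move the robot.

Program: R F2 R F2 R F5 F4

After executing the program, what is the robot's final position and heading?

Answer: Final position: (row=0, col=10), facing East

Derivation:
Start: (row=2, col=10), facing South
  R: turn right, now facing West
  F2: move forward 2, now at (row=2, col=8)
  R: turn right, now facing North
  F2: move forward 2, now at (row=0, col=8)
  R: turn right, now facing East
  F5: move forward 2/5 (blocked), now at (row=0, col=10)
  F4: move forward 0/4 (blocked), now at (row=0, col=10)
Final: (row=0, col=10), facing East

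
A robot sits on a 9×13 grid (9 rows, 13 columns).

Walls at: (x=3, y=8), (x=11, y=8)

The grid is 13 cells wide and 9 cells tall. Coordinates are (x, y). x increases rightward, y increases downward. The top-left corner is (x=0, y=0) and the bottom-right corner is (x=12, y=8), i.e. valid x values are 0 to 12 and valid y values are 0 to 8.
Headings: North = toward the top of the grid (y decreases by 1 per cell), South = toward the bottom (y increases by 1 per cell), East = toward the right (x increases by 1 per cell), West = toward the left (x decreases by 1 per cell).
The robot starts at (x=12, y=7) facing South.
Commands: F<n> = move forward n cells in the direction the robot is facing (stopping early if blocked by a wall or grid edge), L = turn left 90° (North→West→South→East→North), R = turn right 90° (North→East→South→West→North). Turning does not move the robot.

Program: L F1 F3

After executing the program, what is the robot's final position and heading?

Start: (x=12, y=7), facing South
  L: turn left, now facing East
  F1: move forward 0/1 (blocked), now at (x=12, y=7)
  F3: move forward 0/3 (blocked), now at (x=12, y=7)
Final: (x=12, y=7), facing East

Answer: Final position: (x=12, y=7), facing East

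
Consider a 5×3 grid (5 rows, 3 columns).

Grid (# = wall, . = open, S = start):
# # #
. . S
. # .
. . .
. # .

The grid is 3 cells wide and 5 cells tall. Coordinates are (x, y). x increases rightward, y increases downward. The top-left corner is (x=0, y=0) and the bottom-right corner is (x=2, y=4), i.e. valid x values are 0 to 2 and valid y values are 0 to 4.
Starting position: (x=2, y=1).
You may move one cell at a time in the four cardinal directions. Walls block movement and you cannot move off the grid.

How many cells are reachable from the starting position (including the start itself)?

BFS flood-fill from (x=2, y=1):
  Distance 0: (x=2, y=1)
  Distance 1: (x=1, y=1), (x=2, y=2)
  Distance 2: (x=0, y=1), (x=2, y=3)
  Distance 3: (x=0, y=2), (x=1, y=3), (x=2, y=4)
  Distance 4: (x=0, y=3)
  Distance 5: (x=0, y=4)
Total reachable: 10 (grid has 10 open cells total)

Answer: Reachable cells: 10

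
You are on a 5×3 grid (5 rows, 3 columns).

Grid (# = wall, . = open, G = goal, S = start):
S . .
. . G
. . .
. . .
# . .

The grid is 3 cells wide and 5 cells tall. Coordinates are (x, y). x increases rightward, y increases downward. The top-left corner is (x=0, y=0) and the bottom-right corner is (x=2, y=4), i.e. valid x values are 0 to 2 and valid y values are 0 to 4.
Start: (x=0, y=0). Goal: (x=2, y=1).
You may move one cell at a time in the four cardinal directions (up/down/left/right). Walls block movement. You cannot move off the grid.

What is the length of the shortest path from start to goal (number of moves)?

BFS from (x=0, y=0) until reaching (x=2, y=1):
  Distance 0: (x=0, y=0)
  Distance 1: (x=1, y=0), (x=0, y=1)
  Distance 2: (x=2, y=0), (x=1, y=1), (x=0, y=2)
  Distance 3: (x=2, y=1), (x=1, y=2), (x=0, y=3)  <- goal reached here
One shortest path (3 moves): (x=0, y=0) -> (x=1, y=0) -> (x=2, y=0) -> (x=2, y=1)

Answer: Shortest path length: 3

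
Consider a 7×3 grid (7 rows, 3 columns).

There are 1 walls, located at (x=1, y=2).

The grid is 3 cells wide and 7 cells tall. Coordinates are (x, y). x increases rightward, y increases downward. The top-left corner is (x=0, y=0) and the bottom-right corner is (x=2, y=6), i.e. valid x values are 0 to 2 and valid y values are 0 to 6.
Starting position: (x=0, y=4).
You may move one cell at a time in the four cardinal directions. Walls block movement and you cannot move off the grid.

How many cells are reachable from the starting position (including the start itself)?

Answer: Reachable cells: 20

Derivation:
BFS flood-fill from (x=0, y=4):
  Distance 0: (x=0, y=4)
  Distance 1: (x=0, y=3), (x=1, y=4), (x=0, y=5)
  Distance 2: (x=0, y=2), (x=1, y=3), (x=2, y=4), (x=1, y=5), (x=0, y=6)
  Distance 3: (x=0, y=1), (x=2, y=3), (x=2, y=5), (x=1, y=6)
  Distance 4: (x=0, y=0), (x=1, y=1), (x=2, y=2), (x=2, y=6)
  Distance 5: (x=1, y=0), (x=2, y=1)
  Distance 6: (x=2, y=0)
Total reachable: 20 (grid has 20 open cells total)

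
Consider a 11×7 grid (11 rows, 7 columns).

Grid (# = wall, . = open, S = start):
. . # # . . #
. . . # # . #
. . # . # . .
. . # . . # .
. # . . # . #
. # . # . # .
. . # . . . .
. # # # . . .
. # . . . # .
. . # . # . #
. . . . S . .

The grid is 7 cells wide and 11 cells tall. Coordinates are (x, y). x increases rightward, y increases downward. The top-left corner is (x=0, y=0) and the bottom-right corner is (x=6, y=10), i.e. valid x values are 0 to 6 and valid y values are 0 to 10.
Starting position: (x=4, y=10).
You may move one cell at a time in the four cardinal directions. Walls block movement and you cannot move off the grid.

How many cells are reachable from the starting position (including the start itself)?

Answer: Reachable cells: 39

Derivation:
BFS flood-fill from (x=4, y=10):
  Distance 0: (x=4, y=10)
  Distance 1: (x=3, y=10), (x=5, y=10)
  Distance 2: (x=3, y=9), (x=5, y=9), (x=2, y=10), (x=6, y=10)
  Distance 3: (x=3, y=8), (x=1, y=10)
  Distance 4: (x=2, y=8), (x=4, y=8), (x=1, y=9), (x=0, y=10)
  Distance 5: (x=4, y=7), (x=0, y=9)
  Distance 6: (x=4, y=6), (x=5, y=7), (x=0, y=8)
  Distance 7: (x=4, y=5), (x=3, y=6), (x=5, y=6), (x=0, y=7), (x=6, y=7)
  Distance 8: (x=0, y=6), (x=6, y=6), (x=6, y=8)
  Distance 9: (x=0, y=5), (x=6, y=5), (x=1, y=6)
  Distance 10: (x=0, y=4)
  Distance 11: (x=0, y=3)
  Distance 12: (x=0, y=2), (x=1, y=3)
  Distance 13: (x=0, y=1), (x=1, y=2)
  Distance 14: (x=0, y=0), (x=1, y=1)
  Distance 15: (x=1, y=0), (x=2, y=1)
Total reachable: 39 (grid has 52 open cells total)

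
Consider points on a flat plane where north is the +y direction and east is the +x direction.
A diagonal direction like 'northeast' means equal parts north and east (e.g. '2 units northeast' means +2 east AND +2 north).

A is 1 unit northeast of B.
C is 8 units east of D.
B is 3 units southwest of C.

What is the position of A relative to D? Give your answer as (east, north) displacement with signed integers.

Place D at the origin (east=0, north=0).
  C is 8 units east of D: delta (east=+8, north=+0); C at (east=8, north=0).
  B is 3 units southwest of C: delta (east=-3, north=-3); B at (east=5, north=-3).
  A is 1 unit northeast of B: delta (east=+1, north=+1); A at (east=6, north=-2).
Therefore A relative to D: (east=6, north=-2).

Answer: A is at (east=6, north=-2) relative to D.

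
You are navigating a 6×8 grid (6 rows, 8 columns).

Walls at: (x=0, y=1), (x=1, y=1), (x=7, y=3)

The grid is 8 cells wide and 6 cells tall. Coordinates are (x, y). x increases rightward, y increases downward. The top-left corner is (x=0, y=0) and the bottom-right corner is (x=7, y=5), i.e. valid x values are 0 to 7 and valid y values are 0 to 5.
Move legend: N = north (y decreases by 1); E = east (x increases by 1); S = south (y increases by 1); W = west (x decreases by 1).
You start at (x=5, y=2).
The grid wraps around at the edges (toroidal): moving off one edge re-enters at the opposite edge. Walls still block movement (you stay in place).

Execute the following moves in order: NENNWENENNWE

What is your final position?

Start: (x=5, y=2)
  N (north): (x=5, y=2) -> (x=5, y=1)
  E (east): (x=5, y=1) -> (x=6, y=1)
  N (north): (x=6, y=1) -> (x=6, y=0)
  N (north): (x=6, y=0) -> (x=6, y=5)
  W (west): (x=6, y=5) -> (x=5, y=5)
  E (east): (x=5, y=5) -> (x=6, y=5)
  N (north): (x=6, y=5) -> (x=6, y=4)
  E (east): (x=6, y=4) -> (x=7, y=4)
  N (north): blocked, stay at (x=7, y=4)
  N (north): blocked, stay at (x=7, y=4)
  W (west): (x=7, y=4) -> (x=6, y=4)
  E (east): (x=6, y=4) -> (x=7, y=4)
Final: (x=7, y=4)

Answer: Final position: (x=7, y=4)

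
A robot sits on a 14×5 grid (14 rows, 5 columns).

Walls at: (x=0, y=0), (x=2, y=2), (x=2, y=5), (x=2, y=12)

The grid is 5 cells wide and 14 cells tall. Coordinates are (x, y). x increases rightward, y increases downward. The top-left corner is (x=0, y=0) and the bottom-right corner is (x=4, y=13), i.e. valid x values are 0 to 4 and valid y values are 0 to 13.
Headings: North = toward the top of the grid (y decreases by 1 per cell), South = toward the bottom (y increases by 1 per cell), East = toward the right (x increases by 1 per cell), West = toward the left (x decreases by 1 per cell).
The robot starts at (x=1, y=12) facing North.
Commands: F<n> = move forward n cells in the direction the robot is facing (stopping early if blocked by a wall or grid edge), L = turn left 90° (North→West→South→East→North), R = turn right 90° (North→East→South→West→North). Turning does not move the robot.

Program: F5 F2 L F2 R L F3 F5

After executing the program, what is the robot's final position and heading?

Answer: Final position: (x=0, y=5), facing West

Derivation:
Start: (x=1, y=12), facing North
  F5: move forward 5, now at (x=1, y=7)
  F2: move forward 2, now at (x=1, y=5)
  L: turn left, now facing West
  F2: move forward 1/2 (blocked), now at (x=0, y=5)
  R: turn right, now facing North
  L: turn left, now facing West
  F3: move forward 0/3 (blocked), now at (x=0, y=5)
  F5: move forward 0/5 (blocked), now at (x=0, y=5)
Final: (x=0, y=5), facing West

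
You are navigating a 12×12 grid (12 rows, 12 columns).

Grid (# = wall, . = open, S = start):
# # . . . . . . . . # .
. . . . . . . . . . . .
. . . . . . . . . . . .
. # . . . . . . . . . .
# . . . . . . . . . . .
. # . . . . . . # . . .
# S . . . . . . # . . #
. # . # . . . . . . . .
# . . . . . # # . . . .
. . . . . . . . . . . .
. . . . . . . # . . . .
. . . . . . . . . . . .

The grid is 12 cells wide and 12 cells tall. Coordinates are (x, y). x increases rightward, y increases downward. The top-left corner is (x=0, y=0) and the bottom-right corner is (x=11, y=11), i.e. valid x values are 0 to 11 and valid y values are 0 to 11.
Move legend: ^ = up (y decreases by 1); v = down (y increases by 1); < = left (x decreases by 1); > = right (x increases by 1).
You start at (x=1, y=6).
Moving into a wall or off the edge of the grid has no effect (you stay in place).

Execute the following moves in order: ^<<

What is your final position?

Answer: Final position: (x=1, y=6)

Derivation:
Start: (x=1, y=6)
  ^ (up): blocked, stay at (x=1, y=6)
  < (left): blocked, stay at (x=1, y=6)
  < (left): blocked, stay at (x=1, y=6)
Final: (x=1, y=6)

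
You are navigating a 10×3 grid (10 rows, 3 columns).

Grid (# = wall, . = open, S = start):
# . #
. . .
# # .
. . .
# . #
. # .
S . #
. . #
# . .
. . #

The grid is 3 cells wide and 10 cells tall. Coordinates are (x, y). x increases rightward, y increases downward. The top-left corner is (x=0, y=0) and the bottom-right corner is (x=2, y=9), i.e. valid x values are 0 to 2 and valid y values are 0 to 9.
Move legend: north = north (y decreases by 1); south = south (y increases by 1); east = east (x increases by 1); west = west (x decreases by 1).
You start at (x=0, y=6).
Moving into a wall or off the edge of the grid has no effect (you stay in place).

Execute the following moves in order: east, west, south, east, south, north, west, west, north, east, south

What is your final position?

Start: (x=0, y=6)
  east (east): (x=0, y=6) -> (x=1, y=6)
  west (west): (x=1, y=6) -> (x=0, y=6)
  south (south): (x=0, y=6) -> (x=0, y=7)
  east (east): (x=0, y=7) -> (x=1, y=7)
  south (south): (x=1, y=7) -> (x=1, y=8)
  north (north): (x=1, y=8) -> (x=1, y=7)
  west (west): (x=1, y=7) -> (x=0, y=7)
  west (west): blocked, stay at (x=0, y=7)
  north (north): (x=0, y=7) -> (x=0, y=6)
  east (east): (x=0, y=6) -> (x=1, y=6)
  south (south): (x=1, y=6) -> (x=1, y=7)
Final: (x=1, y=7)

Answer: Final position: (x=1, y=7)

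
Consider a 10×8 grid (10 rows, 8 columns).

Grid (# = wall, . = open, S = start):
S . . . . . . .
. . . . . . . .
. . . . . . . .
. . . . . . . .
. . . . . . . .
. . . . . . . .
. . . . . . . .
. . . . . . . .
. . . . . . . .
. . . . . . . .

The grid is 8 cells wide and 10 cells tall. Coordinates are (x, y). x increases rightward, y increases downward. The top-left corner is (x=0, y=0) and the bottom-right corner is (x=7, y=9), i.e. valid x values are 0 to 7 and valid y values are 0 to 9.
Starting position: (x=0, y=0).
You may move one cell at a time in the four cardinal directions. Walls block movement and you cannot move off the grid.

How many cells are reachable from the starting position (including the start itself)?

Answer: Reachable cells: 80

Derivation:
BFS flood-fill from (x=0, y=0):
  Distance 0: (x=0, y=0)
  Distance 1: (x=1, y=0), (x=0, y=1)
  Distance 2: (x=2, y=0), (x=1, y=1), (x=0, y=2)
  Distance 3: (x=3, y=0), (x=2, y=1), (x=1, y=2), (x=0, y=3)
  Distance 4: (x=4, y=0), (x=3, y=1), (x=2, y=2), (x=1, y=3), (x=0, y=4)
  Distance 5: (x=5, y=0), (x=4, y=1), (x=3, y=2), (x=2, y=3), (x=1, y=4), (x=0, y=5)
  Distance 6: (x=6, y=0), (x=5, y=1), (x=4, y=2), (x=3, y=3), (x=2, y=4), (x=1, y=5), (x=0, y=6)
  Distance 7: (x=7, y=0), (x=6, y=1), (x=5, y=2), (x=4, y=3), (x=3, y=4), (x=2, y=5), (x=1, y=6), (x=0, y=7)
  Distance 8: (x=7, y=1), (x=6, y=2), (x=5, y=3), (x=4, y=4), (x=3, y=5), (x=2, y=6), (x=1, y=7), (x=0, y=8)
  Distance 9: (x=7, y=2), (x=6, y=3), (x=5, y=4), (x=4, y=5), (x=3, y=6), (x=2, y=7), (x=1, y=8), (x=0, y=9)
  Distance 10: (x=7, y=3), (x=6, y=4), (x=5, y=5), (x=4, y=6), (x=3, y=7), (x=2, y=8), (x=1, y=9)
  Distance 11: (x=7, y=4), (x=6, y=5), (x=5, y=6), (x=4, y=7), (x=3, y=8), (x=2, y=9)
  Distance 12: (x=7, y=5), (x=6, y=6), (x=5, y=7), (x=4, y=8), (x=3, y=9)
  Distance 13: (x=7, y=6), (x=6, y=7), (x=5, y=8), (x=4, y=9)
  Distance 14: (x=7, y=7), (x=6, y=8), (x=5, y=9)
  Distance 15: (x=7, y=8), (x=6, y=9)
  Distance 16: (x=7, y=9)
Total reachable: 80 (grid has 80 open cells total)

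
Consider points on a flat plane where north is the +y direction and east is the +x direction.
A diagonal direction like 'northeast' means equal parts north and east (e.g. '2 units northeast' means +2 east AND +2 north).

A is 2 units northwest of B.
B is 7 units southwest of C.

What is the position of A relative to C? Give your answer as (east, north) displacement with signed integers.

Place C at the origin (east=0, north=0).
  B is 7 units southwest of C: delta (east=-7, north=-7); B at (east=-7, north=-7).
  A is 2 units northwest of B: delta (east=-2, north=+2); A at (east=-9, north=-5).
Therefore A relative to C: (east=-9, north=-5).

Answer: A is at (east=-9, north=-5) relative to C.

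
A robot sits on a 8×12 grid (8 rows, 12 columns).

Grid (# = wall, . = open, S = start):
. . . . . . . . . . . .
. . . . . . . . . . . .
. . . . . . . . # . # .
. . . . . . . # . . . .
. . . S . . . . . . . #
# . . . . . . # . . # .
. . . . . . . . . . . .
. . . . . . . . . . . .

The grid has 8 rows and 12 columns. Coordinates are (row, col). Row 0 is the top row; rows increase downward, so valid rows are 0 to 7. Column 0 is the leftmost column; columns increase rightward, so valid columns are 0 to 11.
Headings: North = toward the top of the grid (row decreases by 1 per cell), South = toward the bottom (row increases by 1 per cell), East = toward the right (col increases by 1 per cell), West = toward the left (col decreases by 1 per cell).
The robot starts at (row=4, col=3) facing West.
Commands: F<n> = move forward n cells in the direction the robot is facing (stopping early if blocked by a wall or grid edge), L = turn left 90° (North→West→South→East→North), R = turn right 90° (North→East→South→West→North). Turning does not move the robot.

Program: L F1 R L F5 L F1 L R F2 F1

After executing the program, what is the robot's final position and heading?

Answer: Final position: (row=7, col=7), facing East

Derivation:
Start: (row=4, col=3), facing West
  L: turn left, now facing South
  F1: move forward 1, now at (row=5, col=3)
  R: turn right, now facing West
  L: turn left, now facing South
  F5: move forward 2/5 (blocked), now at (row=7, col=3)
  L: turn left, now facing East
  F1: move forward 1, now at (row=7, col=4)
  L: turn left, now facing North
  R: turn right, now facing East
  F2: move forward 2, now at (row=7, col=6)
  F1: move forward 1, now at (row=7, col=7)
Final: (row=7, col=7), facing East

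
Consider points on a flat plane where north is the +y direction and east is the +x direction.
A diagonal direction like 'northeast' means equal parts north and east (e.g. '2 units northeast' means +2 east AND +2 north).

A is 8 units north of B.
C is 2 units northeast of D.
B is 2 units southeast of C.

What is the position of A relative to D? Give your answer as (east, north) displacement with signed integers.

Place D at the origin (east=0, north=0).
  C is 2 units northeast of D: delta (east=+2, north=+2); C at (east=2, north=2).
  B is 2 units southeast of C: delta (east=+2, north=-2); B at (east=4, north=0).
  A is 8 units north of B: delta (east=+0, north=+8); A at (east=4, north=8).
Therefore A relative to D: (east=4, north=8).

Answer: A is at (east=4, north=8) relative to D.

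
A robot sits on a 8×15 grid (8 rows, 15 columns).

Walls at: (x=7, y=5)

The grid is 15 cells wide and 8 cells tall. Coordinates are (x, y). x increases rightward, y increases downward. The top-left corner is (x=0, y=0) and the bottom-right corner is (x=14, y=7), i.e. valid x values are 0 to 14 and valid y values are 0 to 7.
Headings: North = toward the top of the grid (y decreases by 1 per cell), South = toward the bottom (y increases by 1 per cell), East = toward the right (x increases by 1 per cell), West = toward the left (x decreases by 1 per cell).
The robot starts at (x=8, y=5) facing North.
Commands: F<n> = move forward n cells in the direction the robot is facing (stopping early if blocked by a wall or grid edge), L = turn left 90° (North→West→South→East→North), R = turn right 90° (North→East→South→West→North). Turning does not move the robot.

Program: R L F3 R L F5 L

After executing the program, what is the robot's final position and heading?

Start: (x=8, y=5), facing North
  R: turn right, now facing East
  L: turn left, now facing North
  F3: move forward 3, now at (x=8, y=2)
  R: turn right, now facing East
  L: turn left, now facing North
  F5: move forward 2/5 (blocked), now at (x=8, y=0)
  L: turn left, now facing West
Final: (x=8, y=0), facing West

Answer: Final position: (x=8, y=0), facing West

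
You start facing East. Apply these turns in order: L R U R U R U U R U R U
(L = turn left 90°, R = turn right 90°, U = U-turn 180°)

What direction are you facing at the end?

Start: East
  L (left (90° counter-clockwise)) -> North
  R (right (90° clockwise)) -> East
  U (U-turn (180°)) -> West
  R (right (90° clockwise)) -> North
  U (U-turn (180°)) -> South
  R (right (90° clockwise)) -> West
  U (U-turn (180°)) -> East
  U (U-turn (180°)) -> West
  R (right (90° clockwise)) -> North
  U (U-turn (180°)) -> South
  R (right (90° clockwise)) -> West
  U (U-turn (180°)) -> East
Final: East

Answer: Final heading: East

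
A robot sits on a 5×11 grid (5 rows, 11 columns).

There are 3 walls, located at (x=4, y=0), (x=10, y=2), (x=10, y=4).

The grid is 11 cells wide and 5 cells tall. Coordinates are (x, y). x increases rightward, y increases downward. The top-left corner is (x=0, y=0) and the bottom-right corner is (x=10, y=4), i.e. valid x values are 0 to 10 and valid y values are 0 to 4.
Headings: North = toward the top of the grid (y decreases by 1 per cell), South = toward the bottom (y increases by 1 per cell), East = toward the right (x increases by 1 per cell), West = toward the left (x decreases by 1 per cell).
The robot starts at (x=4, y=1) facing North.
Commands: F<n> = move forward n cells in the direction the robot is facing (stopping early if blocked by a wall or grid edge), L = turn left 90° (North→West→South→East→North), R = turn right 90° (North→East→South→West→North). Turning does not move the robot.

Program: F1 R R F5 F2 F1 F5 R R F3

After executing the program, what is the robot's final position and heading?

Start: (x=4, y=1), facing North
  F1: move forward 0/1 (blocked), now at (x=4, y=1)
  R: turn right, now facing East
  R: turn right, now facing South
  F5: move forward 3/5 (blocked), now at (x=4, y=4)
  F2: move forward 0/2 (blocked), now at (x=4, y=4)
  F1: move forward 0/1 (blocked), now at (x=4, y=4)
  F5: move forward 0/5 (blocked), now at (x=4, y=4)
  R: turn right, now facing West
  R: turn right, now facing North
  F3: move forward 3, now at (x=4, y=1)
Final: (x=4, y=1), facing North

Answer: Final position: (x=4, y=1), facing North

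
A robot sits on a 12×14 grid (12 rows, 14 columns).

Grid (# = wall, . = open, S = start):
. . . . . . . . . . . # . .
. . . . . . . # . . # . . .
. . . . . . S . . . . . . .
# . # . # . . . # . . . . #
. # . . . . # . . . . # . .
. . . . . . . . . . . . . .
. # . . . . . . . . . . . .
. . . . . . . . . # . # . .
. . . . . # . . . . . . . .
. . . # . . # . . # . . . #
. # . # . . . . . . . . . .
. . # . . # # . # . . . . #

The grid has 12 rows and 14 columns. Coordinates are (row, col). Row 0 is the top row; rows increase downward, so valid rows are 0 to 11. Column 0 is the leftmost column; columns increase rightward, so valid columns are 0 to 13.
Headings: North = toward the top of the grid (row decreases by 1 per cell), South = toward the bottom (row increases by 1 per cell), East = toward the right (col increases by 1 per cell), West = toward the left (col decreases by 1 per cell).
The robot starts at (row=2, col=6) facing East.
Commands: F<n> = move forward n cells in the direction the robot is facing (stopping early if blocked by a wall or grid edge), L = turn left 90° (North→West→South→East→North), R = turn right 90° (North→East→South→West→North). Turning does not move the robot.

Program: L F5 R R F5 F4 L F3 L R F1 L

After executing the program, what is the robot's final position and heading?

Answer: Final position: (row=3, col=7), facing North

Derivation:
Start: (row=2, col=6), facing East
  L: turn left, now facing North
  F5: move forward 2/5 (blocked), now at (row=0, col=6)
  R: turn right, now facing East
  R: turn right, now facing South
  F5: move forward 3/5 (blocked), now at (row=3, col=6)
  F4: move forward 0/4 (blocked), now at (row=3, col=6)
  L: turn left, now facing East
  F3: move forward 1/3 (blocked), now at (row=3, col=7)
  L: turn left, now facing North
  R: turn right, now facing East
  F1: move forward 0/1 (blocked), now at (row=3, col=7)
  L: turn left, now facing North
Final: (row=3, col=7), facing North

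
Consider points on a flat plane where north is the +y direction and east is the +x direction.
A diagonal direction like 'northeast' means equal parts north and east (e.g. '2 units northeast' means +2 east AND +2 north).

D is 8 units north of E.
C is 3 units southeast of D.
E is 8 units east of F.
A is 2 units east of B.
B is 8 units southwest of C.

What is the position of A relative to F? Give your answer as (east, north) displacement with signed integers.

Place F at the origin (east=0, north=0).
  E is 8 units east of F: delta (east=+8, north=+0); E at (east=8, north=0).
  D is 8 units north of E: delta (east=+0, north=+8); D at (east=8, north=8).
  C is 3 units southeast of D: delta (east=+3, north=-3); C at (east=11, north=5).
  B is 8 units southwest of C: delta (east=-8, north=-8); B at (east=3, north=-3).
  A is 2 units east of B: delta (east=+2, north=+0); A at (east=5, north=-3).
Therefore A relative to F: (east=5, north=-3).

Answer: A is at (east=5, north=-3) relative to F.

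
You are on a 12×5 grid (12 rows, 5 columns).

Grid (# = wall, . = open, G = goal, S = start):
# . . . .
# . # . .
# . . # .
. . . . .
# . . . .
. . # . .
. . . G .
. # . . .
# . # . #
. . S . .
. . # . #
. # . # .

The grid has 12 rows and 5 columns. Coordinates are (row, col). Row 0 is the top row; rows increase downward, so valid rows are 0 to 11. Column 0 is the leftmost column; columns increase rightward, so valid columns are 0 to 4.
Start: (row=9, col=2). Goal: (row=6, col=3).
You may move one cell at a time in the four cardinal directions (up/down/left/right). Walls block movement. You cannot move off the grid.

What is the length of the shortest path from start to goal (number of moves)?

BFS from (row=9, col=2) until reaching (row=6, col=3):
  Distance 0: (row=9, col=2)
  Distance 1: (row=9, col=1), (row=9, col=3)
  Distance 2: (row=8, col=1), (row=8, col=3), (row=9, col=0), (row=9, col=4), (row=10, col=1), (row=10, col=3)
  Distance 3: (row=7, col=3), (row=10, col=0)
  Distance 4: (row=6, col=3), (row=7, col=2), (row=7, col=4), (row=11, col=0)  <- goal reached here
One shortest path (4 moves): (row=9, col=2) -> (row=9, col=3) -> (row=8, col=3) -> (row=7, col=3) -> (row=6, col=3)

Answer: Shortest path length: 4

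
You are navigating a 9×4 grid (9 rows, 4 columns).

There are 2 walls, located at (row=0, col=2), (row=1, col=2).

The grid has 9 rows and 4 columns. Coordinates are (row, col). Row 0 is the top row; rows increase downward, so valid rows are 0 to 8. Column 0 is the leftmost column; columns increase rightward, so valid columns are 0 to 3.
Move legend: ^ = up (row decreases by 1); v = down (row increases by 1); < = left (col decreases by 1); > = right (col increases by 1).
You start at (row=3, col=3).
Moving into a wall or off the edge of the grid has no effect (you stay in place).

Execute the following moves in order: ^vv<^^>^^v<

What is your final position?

Start: (row=3, col=3)
  ^ (up): (row=3, col=3) -> (row=2, col=3)
  v (down): (row=2, col=3) -> (row=3, col=3)
  v (down): (row=3, col=3) -> (row=4, col=3)
  < (left): (row=4, col=3) -> (row=4, col=2)
  ^ (up): (row=4, col=2) -> (row=3, col=2)
  ^ (up): (row=3, col=2) -> (row=2, col=2)
  > (right): (row=2, col=2) -> (row=2, col=3)
  ^ (up): (row=2, col=3) -> (row=1, col=3)
  ^ (up): (row=1, col=3) -> (row=0, col=3)
  v (down): (row=0, col=3) -> (row=1, col=3)
  < (left): blocked, stay at (row=1, col=3)
Final: (row=1, col=3)

Answer: Final position: (row=1, col=3)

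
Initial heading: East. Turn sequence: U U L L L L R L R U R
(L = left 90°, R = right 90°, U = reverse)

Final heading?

Answer: Final heading: East

Derivation:
Start: East
  U (U-turn (180°)) -> West
  U (U-turn (180°)) -> East
  L (left (90° counter-clockwise)) -> North
  L (left (90° counter-clockwise)) -> West
  L (left (90° counter-clockwise)) -> South
  L (left (90° counter-clockwise)) -> East
  R (right (90° clockwise)) -> South
  L (left (90° counter-clockwise)) -> East
  R (right (90° clockwise)) -> South
  U (U-turn (180°)) -> North
  R (right (90° clockwise)) -> East
Final: East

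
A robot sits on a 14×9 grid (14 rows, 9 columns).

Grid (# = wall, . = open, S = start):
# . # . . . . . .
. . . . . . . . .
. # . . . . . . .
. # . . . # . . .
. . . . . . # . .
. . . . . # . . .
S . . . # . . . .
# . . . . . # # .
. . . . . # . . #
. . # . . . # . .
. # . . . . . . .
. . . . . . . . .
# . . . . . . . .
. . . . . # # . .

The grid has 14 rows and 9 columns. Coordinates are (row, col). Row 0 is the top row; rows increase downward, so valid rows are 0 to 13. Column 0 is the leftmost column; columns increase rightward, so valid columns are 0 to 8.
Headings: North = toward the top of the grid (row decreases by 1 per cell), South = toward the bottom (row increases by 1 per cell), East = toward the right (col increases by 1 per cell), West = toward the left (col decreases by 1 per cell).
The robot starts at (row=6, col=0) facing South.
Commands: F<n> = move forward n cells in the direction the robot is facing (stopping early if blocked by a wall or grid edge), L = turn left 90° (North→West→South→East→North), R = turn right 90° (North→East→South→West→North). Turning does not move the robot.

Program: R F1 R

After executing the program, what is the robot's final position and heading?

Start: (row=6, col=0), facing South
  R: turn right, now facing West
  F1: move forward 0/1 (blocked), now at (row=6, col=0)
  R: turn right, now facing North
Final: (row=6, col=0), facing North

Answer: Final position: (row=6, col=0), facing North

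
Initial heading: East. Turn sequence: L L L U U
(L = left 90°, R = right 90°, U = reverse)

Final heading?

Start: East
  L (left (90° counter-clockwise)) -> North
  L (left (90° counter-clockwise)) -> West
  L (left (90° counter-clockwise)) -> South
  U (U-turn (180°)) -> North
  U (U-turn (180°)) -> South
Final: South

Answer: Final heading: South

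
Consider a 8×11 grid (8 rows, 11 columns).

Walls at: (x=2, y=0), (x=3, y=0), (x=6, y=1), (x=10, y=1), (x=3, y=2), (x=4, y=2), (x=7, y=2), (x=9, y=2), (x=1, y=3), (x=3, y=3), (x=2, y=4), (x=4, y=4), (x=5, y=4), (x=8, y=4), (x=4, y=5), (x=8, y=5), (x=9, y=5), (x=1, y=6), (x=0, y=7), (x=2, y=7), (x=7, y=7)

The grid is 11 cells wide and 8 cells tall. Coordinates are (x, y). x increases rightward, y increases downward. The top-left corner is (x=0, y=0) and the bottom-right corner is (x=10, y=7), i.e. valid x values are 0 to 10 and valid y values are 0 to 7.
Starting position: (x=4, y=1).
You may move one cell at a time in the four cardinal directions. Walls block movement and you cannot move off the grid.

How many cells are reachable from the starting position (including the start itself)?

Answer: Reachable cells: 66

Derivation:
BFS flood-fill from (x=4, y=1):
  Distance 0: (x=4, y=1)
  Distance 1: (x=4, y=0), (x=3, y=1), (x=5, y=1)
  Distance 2: (x=5, y=0), (x=2, y=1), (x=5, y=2)
  Distance 3: (x=6, y=0), (x=1, y=1), (x=2, y=2), (x=6, y=2), (x=5, y=3)
  Distance 4: (x=1, y=0), (x=7, y=0), (x=0, y=1), (x=1, y=2), (x=2, y=3), (x=4, y=3), (x=6, y=3)
  Distance 5: (x=0, y=0), (x=8, y=0), (x=7, y=1), (x=0, y=2), (x=7, y=3), (x=6, y=4)
  Distance 6: (x=9, y=0), (x=8, y=1), (x=0, y=3), (x=8, y=3), (x=7, y=4), (x=6, y=5)
  Distance 7: (x=10, y=0), (x=9, y=1), (x=8, y=2), (x=9, y=3), (x=0, y=4), (x=5, y=5), (x=7, y=5), (x=6, y=6)
  Distance 8: (x=10, y=3), (x=1, y=4), (x=9, y=4), (x=0, y=5), (x=5, y=6), (x=7, y=6), (x=6, y=7)
  Distance 9: (x=10, y=2), (x=10, y=4), (x=1, y=5), (x=0, y=6), (x=4, y=6), (x=8, y=6), (x=5, y=7)
  Distance 10: (x=2, y=5), (x=10, y=5), (x=3, y=6), (x=9, y=6), (x=4, y=7), (x=8, y=7)
  Distance 11: (x=3, y=5), (x=2, y=6), (x=10, y=6), (x=3, y=7), (x=9, y=7)
  Distance 12: (x=3, y=4), (x=10, y=7)
Total reachable: 66 (grid has 67 open cells total)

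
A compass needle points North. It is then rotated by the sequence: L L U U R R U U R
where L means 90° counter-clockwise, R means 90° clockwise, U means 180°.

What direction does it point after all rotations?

Answer: Final heading: East

Derivation:
Start: North
  L (left (90° counter-clockwise)) -> West
  L (left (90° counter-clockwise)) -> South
  U (U-turn (180°)) -> North
  U (U-turn (180°)) -> South
  R (right (90° clockwise)) -> West
  R (right (90° clockwise)) -> North
  U (U-turn (180°)) -> South
  U (U-turn (180°)) -> North
  R (right (90° clockwise)) -> East
Final: East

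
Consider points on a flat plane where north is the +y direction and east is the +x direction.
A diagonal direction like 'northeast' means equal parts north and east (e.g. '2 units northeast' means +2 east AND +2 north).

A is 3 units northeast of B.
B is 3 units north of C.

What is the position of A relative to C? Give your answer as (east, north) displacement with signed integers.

Place C at the origin (east=0, north=0).
  B is 3 units north of C: delta (east=+0, north=+3); B at (east=0, north=3).
  A is 3 units northeast of B: delta (east=+3, north=+3); A at (east=3, north=6).
Therefore A relative to C: (east=3, north=6).

Answer: A is at (east=3, north=6) relative to C.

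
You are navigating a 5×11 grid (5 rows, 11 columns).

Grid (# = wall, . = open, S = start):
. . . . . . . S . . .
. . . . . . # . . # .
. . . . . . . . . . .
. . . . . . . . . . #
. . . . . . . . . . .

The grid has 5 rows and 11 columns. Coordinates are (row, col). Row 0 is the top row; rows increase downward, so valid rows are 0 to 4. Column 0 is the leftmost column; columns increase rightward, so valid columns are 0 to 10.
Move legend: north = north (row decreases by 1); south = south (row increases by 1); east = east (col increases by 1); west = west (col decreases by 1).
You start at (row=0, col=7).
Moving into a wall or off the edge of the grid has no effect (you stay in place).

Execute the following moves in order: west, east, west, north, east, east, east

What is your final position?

Answer: Final position: (row=0, col=9)

Derivation:
Start: (row=0, col=7)
  west (west): (row=0, col=7) -> (row=0, col=6)
  east (east): (row=0, col=6) -> (row=0, col=7)
  west (west): (row=0, col=7) -> (row=0, col=6)
  north (north): blocked, stay at (row=0, col=6)
  east (east): (row=0, col=6) -> (row=0, col=7)
  east (east): (row=0, col=7) -> (row=0, col=8)
  east (east): (row=0, col=8) -> (row=0, col=9)
Final: (row=0, col=9)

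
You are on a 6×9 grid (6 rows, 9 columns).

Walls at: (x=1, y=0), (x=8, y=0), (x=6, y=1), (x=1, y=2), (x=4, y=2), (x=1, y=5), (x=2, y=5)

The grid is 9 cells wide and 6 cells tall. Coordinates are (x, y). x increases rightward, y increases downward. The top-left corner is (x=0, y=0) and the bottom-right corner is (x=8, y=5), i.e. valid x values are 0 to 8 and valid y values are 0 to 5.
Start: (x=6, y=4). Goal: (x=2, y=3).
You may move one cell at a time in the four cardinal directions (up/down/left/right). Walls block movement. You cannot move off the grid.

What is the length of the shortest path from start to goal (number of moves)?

BFS from (x=6, y=4) until reaching (x=2, y=3):
  Distance 0: (x=6, y=4)
  Distance 1: (x=6, y=3), (x=5, y=4), (x=7, y=4), (x=6, y=5)
  Distance 2: (x=6, y=2), (x=5, y=3), (x=7, y=3), (x=4, y=4), (x=8, y=4), (x=5, y=5), (x=7, y=5)
  Distance 3: (x=5, y=2), (x=7, y=2), (x=4, y=3), (x=8, y=3), (x=3, y=4), (x=4, y=5), (x=8, y=5)
  Distance 4: (x=5, y=1), (x=7, y=1), (x=8, y=2), (x=3, y=3), (x=2, y=4), (x=3, y=5)
  Distance 5: (x=5, y=0), (x=7, y=0), (x=4, y=1), (x=8, y=1), (x=3, y=2), (x=2, y=3), (x=1, y=4)  <- goal reached here
One shortest path (5 moves): (x=6, y=4) -> (x=5, y=4) -> (x=4, y=4) -> (x=3, y=4) -> (x=2, y=4) -> (x=2, y=3)

Answer: Shortest path length: 5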